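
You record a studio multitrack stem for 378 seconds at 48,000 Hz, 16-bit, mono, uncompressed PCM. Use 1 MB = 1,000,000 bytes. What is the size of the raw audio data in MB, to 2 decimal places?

Bytes = 48,000 samples/s × 378 s × 2 bytes/sample × 1 ch = 36,288,000 bytes.
36,288,000 / 1,000,000 = 36.29 MB.

36.29 MB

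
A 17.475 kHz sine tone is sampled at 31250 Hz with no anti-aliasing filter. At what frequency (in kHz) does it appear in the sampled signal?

13.775 kHz

Nyquist = 31,250/2 = 15,625 Hz; 17,475 Hz exceeds it.
Alias = |17,475 − 1×31,250| = |17,475 − 31,250| = 13,775 Hz = 13.775 kHz.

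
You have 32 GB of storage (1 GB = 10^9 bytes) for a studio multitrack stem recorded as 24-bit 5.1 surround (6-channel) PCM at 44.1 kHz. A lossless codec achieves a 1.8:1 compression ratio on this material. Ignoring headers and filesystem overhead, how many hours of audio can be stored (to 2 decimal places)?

20.16 hours

Uncompressed byte rate = 44,100 × 3 × 6 = 793,800 bytes/s.
After 1.8:1 compression, effective rate ≈ 441000 bytes/s.
Capacity = 32 × 1,000,000,000 = 32,000,000,000 bytes.
32,000,000,000 / effective rate ≈ 72562.36 s → 20.16 hours.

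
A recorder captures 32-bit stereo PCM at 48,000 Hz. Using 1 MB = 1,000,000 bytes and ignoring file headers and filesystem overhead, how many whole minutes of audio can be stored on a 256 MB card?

11 minutes

Uncompressed byte rate = 48,000 × 4 × 2 = 384,000 bytes/s.
Capacity = 256 × 1,000,000 = 256,000,000 bytes.
256,000,000 / 384,000 ≈ 666.67 s → 11 minutes.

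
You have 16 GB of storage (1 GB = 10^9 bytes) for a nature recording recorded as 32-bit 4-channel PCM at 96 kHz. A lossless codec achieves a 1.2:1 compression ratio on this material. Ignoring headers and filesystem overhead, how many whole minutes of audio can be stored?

Uncompressed byte rate = 96,000 × 4 × 4 = 1,536,000 bytes/s.
After 1.2:1 compression, effective rate ≈ 1280000 bytes/s.
Capacity = 16 × 1,000,000,000 = 16,000,000,000 bytes.
16,000,000,000 / effective rate ≈ 12500 s → 208 minutes.

208 minutes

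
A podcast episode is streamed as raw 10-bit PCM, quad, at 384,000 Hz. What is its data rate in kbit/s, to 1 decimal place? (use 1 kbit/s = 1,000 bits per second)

Bit rate = 384,000 × 10 × 4 = 15,360,000 bits/s.
= 15360.0 kbit/s.

15360.0 kbit/s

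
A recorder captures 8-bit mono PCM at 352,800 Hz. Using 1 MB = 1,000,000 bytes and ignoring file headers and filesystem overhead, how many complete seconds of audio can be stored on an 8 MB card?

Uncompressed byte rate = 352,800 × 1 × 1 = 352,800 bytes/s.
Capacity = 8 × 1,000,000 = 8,000,000 bytes.
8,000,000 / 352,800 ≈ 22.68 s → 22 seconds.

22 seconds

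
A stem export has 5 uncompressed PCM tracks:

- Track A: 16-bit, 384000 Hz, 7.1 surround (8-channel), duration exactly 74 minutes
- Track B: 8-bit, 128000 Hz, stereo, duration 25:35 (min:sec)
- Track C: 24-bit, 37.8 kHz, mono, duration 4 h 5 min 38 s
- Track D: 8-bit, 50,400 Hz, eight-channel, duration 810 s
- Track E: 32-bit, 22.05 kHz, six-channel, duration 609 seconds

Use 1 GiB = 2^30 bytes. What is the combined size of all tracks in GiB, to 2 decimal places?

27.93 GiB

Track A: exactly 74 minutes = 4,440 s; 384,000 × 4,440 × 2 × 8 = 27,279,360,000 bytes.
Track B: 25:35 (min:sec) = 1,535 s; 128,000 × 1,535 × 1 × 2 = 392,960,000 bytes.
Track C: 4 h 5 min 38 s = 14,738 s; 37,800 × 14,738 × 3 × 1 = 1,671,289,200 bytes.
Track D: 50,400 × 810 × 1 × 8 = 326,592,000 bytes.
Track E: 22,050 × 609 × 4 × 6 = 322,282,800 bytes.
Total = 29,992,484,000 bytes = 27.93 GiB.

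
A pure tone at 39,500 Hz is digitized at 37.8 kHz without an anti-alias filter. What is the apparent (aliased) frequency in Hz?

Nyquist = 37,800/2 = 18,900 Hz; 39,500 Hz exceeds it.
Alias = |39,500 − 1×37,800| = |39,500 − 37,800| = 1,700 Hz.

1,700 Hz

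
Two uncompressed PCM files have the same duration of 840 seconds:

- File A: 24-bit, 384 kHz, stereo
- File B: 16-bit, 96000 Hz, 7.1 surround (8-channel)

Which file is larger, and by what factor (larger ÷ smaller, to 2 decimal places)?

File A, by a factor of 1.50

File A: 384,000 × 3 × 2 = 2,304,000 bytes/s.
File B: 96,000 × 2 × 8 = 1,536,000 bytes/s.
File A is larger; ratio = 1,935,360,000 / 1,290,240,000 = 1.50.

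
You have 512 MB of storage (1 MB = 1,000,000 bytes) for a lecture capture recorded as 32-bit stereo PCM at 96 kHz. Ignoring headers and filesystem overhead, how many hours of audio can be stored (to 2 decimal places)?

Uncompressed byte rate = 96,000 × 4 × 2 = 768,000 bytes/s.
Capacity = 512 × 1,000,000 = 512,000,000 bytes.
512,000,000 / 768,000 ≈ 666.67 s → 0.19 hours.

0.19 hours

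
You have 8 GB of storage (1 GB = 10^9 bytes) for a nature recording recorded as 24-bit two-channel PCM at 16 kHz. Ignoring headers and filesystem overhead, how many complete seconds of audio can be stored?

83,333 seconds

Uncompressed byte rate = 16,000 × 3 × 2 = 96,000 bytes/s.
Capacity = 8 × 1,000,000,000 = 8,000,000,000 bytes.
8,000,000,000 / 96,000 ≈ 83333.33 s → 83,333 seconds.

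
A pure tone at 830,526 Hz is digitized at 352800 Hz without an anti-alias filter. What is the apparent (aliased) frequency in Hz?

124,926 Hz

Nyquist = 352,800/2 = 176,400 Hz; 830,526 Hz exceeds it.
Alias = |830,526 − 2×352,800| = |830,526 − 705,600| = 124,926 Hz.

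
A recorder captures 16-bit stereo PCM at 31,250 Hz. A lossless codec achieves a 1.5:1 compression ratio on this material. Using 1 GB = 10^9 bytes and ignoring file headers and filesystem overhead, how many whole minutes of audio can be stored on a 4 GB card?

800 minutes

Uncompressed byte rate = 31,250 × 2 × 2 = 125,000 bytes/s.
After 1.5:1 compression, effective rate ≈ 83333.33 bytes/s.
Capacity = 4 × 1,000,000,000 = 4,000,000,000 bytes.
4,000,000,000 / effective rate ≈ 48000 s → 800 minutes.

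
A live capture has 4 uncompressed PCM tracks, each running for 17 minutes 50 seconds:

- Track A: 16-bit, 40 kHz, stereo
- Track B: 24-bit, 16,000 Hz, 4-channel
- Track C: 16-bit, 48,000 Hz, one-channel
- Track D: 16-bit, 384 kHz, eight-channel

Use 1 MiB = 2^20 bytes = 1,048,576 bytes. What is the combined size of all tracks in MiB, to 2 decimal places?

6726.68 MiB

17 minutes 50 seconds = 1,070 s.
Track A: 40,000 × 1,070 × 2 × 2 = 171,200,000 bytes.
Track B: 16,000 × 1,070 × 3 × 4 = 205,440,000 bytes.
Track C: 48,000 × 1,070 × 2 × 1 = 102,720,000 bytes.
Track D: 384,000 × 1,070 × 2 × 8 = 6,574,080,000 bytes.
Total = 7,053,440,000 bytes = 6726.68 MiB.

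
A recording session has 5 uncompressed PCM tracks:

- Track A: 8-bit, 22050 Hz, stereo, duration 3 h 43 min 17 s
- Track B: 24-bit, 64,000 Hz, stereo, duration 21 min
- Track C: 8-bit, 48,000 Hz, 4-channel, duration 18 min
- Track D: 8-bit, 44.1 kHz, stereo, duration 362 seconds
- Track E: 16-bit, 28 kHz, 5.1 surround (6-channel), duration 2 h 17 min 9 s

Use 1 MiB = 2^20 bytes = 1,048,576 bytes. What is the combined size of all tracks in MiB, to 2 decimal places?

Track A: 3 h 43 min 17 s = 13,397 s; 22,050 × 13,397 × 1 × 2 = 590,807,700 bytes.
Track B: 21 min = 1,260 s; 64,000 × 1,260 × 3 × 2 = 483,840,000 bytes.
Track C: 18 min = 1,080 s; 48,000 × 1,080 × 1 × 4 = 207,360,000 bytes.
Track D: 44,100 × 362 × 1 × 2 = 31,928,400 bytes.
Track E: 2 h 17 min 9 s = 8,229 s; 28,000 × 8,229 × 2 × 6 = 2,764,944,000 bytes.
Total = 4,078,880,100 bytes = 3889.92 MiB.

3889.92 MiB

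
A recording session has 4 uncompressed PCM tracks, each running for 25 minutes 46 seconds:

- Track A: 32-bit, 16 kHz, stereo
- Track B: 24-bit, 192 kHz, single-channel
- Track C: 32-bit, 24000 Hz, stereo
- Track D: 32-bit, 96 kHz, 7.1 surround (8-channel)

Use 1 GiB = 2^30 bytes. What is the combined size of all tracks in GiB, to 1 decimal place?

25 minutes 46 seconds = 1,546 s.
Track A: 16,000 × 1,546 × 4 × 2 = 197,888,000 bytes.
Track B: 192,000 × 1,546 × 3 × 1 = 890,496,000 bytes.
Track C: 24,000 × 1,546 × 4 × 2 = 296,832,000 bytes.
Track D: 96,000 × 1,546 × 4 × 8 = 4,749,312,000 bytes.
Total = 6,134,528,000 bytes = 5.7 GiB.

5.7 GiB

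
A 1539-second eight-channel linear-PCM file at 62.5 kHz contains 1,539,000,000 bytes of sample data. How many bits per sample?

Bytes per sample = 1,539,000,000 / (62,500 × 1,539 × 8) = 1,539,000,000 / 769,500,000 = 2.
Bit depth = 2 × 8 = 16 bits.

16 bits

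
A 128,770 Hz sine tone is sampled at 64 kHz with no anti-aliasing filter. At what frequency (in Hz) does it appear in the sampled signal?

Nyquist = 64,000/2 = 32,000 Hz; 128,770 Hz exceeds it.
Alias = |128,770 − 2×64,000| = |128,770 − 128,000| = 770 Hz.

770 Hz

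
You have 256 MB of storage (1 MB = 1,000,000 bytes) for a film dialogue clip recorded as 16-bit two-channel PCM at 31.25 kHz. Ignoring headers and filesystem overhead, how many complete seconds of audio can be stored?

2,048 seconds

Uncompressed byte rate = 31,250 × 2 × 2 = 125,000 bytes/s.
Capacity = 256 × 1,000,000 = 256,000,000 bytes.
256,000,000 / 125,000 ≈ 2048 s → 2,048 seconds.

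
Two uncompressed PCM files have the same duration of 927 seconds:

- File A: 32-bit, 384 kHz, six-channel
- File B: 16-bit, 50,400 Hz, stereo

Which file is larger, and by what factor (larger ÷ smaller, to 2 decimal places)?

File A, by a factor of 45.71

File A: 384,000 × 4 × 6 = 9,216,000 bytes/s.
File B: 50,400 × 2 × 2 = 201,600 bytes/s.
File A is larger; ratio = 8,543,232,000 / 186,883,200 = 45.71.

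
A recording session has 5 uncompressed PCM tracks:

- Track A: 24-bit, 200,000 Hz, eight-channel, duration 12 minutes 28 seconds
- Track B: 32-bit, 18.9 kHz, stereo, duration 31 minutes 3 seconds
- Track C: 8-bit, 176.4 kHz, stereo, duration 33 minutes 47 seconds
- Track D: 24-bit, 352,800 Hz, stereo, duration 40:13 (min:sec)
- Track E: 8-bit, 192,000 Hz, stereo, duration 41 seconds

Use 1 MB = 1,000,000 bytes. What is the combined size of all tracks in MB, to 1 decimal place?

9710.8 MB

Track A: 12 minutes 28 seconds = 748 s; 200,000 × 748 × 3 × 8 = 3,590,400,000 bytes.
Track B: 31 minutes 3 seconds = 1,863 s; 18,900 × 1,863 × 4 × 2 = 281,685,600 bytes.
Track C: 33 minutes 47 seconds = 2,027 s; 176,400 × 2,027 × 1 × 2 = 715,125,600 bytes.
Track D: 40:13 (min:sec) = 2,413 s; 352,800 × 2,413 × 3 × 2 = 5,107,838,400 bytes.
Track E: 192,000 × 41 × 1 × 2 = 15,744,000 bytes.
Total = 9,710,793,600 bytes = 9710.8 MB.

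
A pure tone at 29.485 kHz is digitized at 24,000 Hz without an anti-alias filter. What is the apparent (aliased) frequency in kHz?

Nyquist = 24,000/2 = 12,000 Hz; 29,485 Hz exceeds it.
Alias = |29,485 − 1×24,000| = |29,485 − 24,000| = 5,485 Hz = 5.485 kHz.

5.485 kHz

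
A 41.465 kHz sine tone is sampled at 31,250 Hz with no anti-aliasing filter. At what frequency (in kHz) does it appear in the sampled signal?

10.215 kHz

Nyquist = 31,250/2 = 15,625 Hz; 41,465 Hz exceeds it.
Alias = |41,465 − 1×31,250| = |41,465 − 31,250| = 10,215 Hz = 10.215 kHz.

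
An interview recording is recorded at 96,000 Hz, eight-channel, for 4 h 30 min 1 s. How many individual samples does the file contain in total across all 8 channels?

4 h 30 min 1 s = 16,201 s.
96,000 × 16,201 s × 8 ch = 12,442,368,000 samples.

12,442,368,000 samples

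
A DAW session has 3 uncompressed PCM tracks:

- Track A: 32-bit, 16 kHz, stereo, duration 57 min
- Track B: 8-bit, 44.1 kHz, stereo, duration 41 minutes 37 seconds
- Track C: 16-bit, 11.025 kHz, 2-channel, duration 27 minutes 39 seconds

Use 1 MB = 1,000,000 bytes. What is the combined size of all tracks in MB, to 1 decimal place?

Track A: 57 min = 3,420 s; 16,000 × 3,420 × 4 × 2 = 437,760,000 bytes.
Track B: 41 minutes 37 seconds = 2,497 s; 44,100 × 2,497 × 1 × 2 = 220,235,400 bytes.
Track C: 27 minutes 39 seconds = 1,659 s; 11,025 × 1,659 × 2 × 2 = 73,161,900 bytes.
Total = 731,157,300 bytes = 731.2 MB.

731.2 MB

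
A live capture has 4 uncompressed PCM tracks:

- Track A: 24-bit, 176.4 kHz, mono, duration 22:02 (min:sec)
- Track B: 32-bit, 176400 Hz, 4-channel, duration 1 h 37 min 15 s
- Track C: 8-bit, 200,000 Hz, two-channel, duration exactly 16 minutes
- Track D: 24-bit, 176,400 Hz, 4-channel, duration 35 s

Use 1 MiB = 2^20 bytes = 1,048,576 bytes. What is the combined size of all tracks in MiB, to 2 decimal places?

16809.84 MiB

Track A: 22:02 (min:sec) = 1,322 s; 176,400 × 1,322 × 3 × 1 = 699,602,400 bytes.
Track B: 1 h 37 min 15 s = 5,835 s; 176,400 × 5,835 × 4 × 4 = 16,468,704,000 bytes.
Track C: exactly 16 minutes = 960 s; 200,000 × 960 × 1 × 2 = 384,000,000 bytes.
Track D: 176,400 × 35 × 3 × 4 = 74,088,000 bytes.
Total = 17,626,394,400 bytes = 16809.84 MiB.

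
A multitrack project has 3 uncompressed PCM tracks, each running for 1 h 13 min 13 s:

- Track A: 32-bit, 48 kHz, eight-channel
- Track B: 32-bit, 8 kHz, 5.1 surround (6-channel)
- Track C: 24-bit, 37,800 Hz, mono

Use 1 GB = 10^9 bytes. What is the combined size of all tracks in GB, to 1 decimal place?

1 h 13 min 13 s = 4,393 s.
Track A: 48,000 × 4,393 × 4 × 8 = 6,747,648,000 bytes.
Track B: 8,000 × 4,393 × 4 × 6 = 843,456,000 bytes.
Track C: 37,800 × 4,393 × 3 × 1 = 498,166,200 bytes.
Total = 8,089,270,200 bytes = 8.1 GB.

8.1 GB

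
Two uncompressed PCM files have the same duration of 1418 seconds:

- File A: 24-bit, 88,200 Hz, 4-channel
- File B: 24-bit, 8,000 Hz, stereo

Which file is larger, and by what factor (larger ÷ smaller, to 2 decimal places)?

File A: 88,200 × 3 × 4 = 1,058,400 bytes/s.
File B: 8,000 × 3 × 2 = 48,000 bytes/s.
File A is larger; ratio = 1,500,811,200 / 68,064,000 = 22.05.

File A, by a factor of 22.05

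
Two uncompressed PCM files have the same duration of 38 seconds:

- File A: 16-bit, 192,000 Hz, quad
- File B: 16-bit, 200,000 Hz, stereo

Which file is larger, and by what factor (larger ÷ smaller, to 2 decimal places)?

File A, by a factor of 1.92

File A: 192,000 × 2 × 4 = 1,536,000 bytes/s.
File B: 200,000 × 2 × 2 = 800,000 bytes/s.
File A is larger; ratio = 58,368,000 / 30,400,000 = 1.92.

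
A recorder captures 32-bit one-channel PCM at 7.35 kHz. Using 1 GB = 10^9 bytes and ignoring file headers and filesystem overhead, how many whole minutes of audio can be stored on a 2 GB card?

Uncompressed byte rate = 7,350 × 4 × 1 = 29,400 bytes/s.
Capacity = 2 × 1,000,000,000 = 2,000,000,000 bytes.
2,000,000,000 / 29,400 ≈ 68027.21 s → 1,133 minutes.

1,133 minutes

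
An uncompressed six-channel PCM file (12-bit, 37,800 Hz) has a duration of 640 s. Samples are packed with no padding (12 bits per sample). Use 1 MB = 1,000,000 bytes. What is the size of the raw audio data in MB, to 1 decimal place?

217.7 MB

Bits = 37,800 × 640 × 12 × 6 = 1,741,824,000 bits = 217,728,000 bytes.
217,728,000 / 1,000,000 = 217.7 MB.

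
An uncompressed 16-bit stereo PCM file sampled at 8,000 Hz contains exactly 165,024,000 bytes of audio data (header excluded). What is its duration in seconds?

Byte rate = 8,000 × 2 × 2 = 32,000 bytes/s.
Duration = 165,024,000 / 32,000 = 5,157 s.

5,157 seconds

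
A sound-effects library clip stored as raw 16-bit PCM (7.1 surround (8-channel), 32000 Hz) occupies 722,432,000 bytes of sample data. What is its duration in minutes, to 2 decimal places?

Byte rate = 32,000 × 2 × 8 = 512,000 bytes/s.
Duration = 722,432,000 / 512,000 = 1,411 s.
1,411 s / 60 = 23.52 minutes.

23.52 minutes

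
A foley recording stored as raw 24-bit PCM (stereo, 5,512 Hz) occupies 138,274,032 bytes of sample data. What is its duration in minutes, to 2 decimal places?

Byte rate = 5,512 × 3 × 2 = 33,072 bytes/s.
Duration = 138,274,032 / 33,072 = 4,181 s.
4,181 s / 60 = 69.68 minutes.

69.68 minutes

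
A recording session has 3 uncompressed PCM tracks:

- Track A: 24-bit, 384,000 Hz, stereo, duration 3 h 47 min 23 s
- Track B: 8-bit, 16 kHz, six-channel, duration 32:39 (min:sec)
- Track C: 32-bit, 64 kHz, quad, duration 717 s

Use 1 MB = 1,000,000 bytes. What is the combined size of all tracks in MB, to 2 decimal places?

Track A: 3 h 47 min 23 s = 13,643 s; 384,000 × 13,643 × 3 × 2 = 31,433,472,000 bytes.
Track B: 32:39 (min:sec) = 1,959 s; 16,000 × 1,959 × 1 × 6 = 188,064,000 bytes.
Track C: 64,000 × 717 × 4 × 4 = 734,208,000 bytes.
Total = 32,355,744,000 bytes = 32355.74 MB.

32355.74 MB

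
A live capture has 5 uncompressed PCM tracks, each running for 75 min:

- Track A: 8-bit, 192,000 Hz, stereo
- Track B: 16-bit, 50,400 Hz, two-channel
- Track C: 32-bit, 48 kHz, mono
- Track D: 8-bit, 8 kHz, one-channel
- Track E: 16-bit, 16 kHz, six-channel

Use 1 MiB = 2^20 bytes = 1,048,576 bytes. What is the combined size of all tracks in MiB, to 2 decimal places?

4195.40 MiB

75 min = 4,500 s.
Track A: 192,000 × 4,500 × 1 × 2 = 1,728,000,000 bytes.
Track B: 50,400 × 4,500 × 2 × 2 = 907,200,000 bytes.
Track C: 48,000 × 4,500 × 4 × 1 = 864,000,000 bytes.
Track D: 8,000 × 4,500 × 1 × 1 = 36,000,000 bytes.
Track E: 16,000 × 4,500 × 2 × 6 = 864,000,000 bytes.
Total = 4,399,200,000 bytes = 4195.40 MiB.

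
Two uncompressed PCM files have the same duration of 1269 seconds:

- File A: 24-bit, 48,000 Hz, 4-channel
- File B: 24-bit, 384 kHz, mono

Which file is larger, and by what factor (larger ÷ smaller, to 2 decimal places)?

File B, by a factor of 2.00

File A: 48,000 × 3 × 4 = 576,000 bytes/s.
File B: 384,000 × 3 × 1 = 1,152,000 bytes/s.
File B is larger; ratio = 1,461,888,000 / 730,944,000 = 2.00.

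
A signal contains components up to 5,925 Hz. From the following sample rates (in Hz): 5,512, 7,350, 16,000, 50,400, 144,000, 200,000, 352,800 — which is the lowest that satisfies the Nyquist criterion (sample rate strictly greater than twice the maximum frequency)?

Need sample rate > 2 × 5,925 = 11,850 Hz.
Lowest listed rate above 11,850 Hz is 16,000 Hz.

16,000 Hz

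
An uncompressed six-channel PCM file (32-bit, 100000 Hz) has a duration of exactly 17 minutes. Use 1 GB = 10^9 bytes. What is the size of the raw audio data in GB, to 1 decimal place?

2.4 GB

Duration = exactly 17 minutes = 1,020 s.
Bytes = 100,000 samples/s × 1,020 s × 4 bytes/sample × 6 ch = 2,448,000,000 bytes.
2,448,000,000 / 1,000,000,000 = 2.4 GB.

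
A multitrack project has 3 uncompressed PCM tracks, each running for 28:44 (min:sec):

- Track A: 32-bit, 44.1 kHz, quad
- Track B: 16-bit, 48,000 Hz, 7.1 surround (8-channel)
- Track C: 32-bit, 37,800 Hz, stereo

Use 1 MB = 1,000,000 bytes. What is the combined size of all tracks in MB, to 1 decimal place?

28:44 (min:sec) = 1,724 s.
Track A: 44,100 × 1,724 × 4 × 4 = 1,216,454,400 bytes.
Track B: 48,000 × 1,724 × 2 × 8 = 1,324,032,000 bytes.
Track C: 37,800 × 1,724 × 4 × 2 = 521,337,600 bytes.
Total = 3,061,824,000 bytes = 3061.8 MB.

3061.8 MB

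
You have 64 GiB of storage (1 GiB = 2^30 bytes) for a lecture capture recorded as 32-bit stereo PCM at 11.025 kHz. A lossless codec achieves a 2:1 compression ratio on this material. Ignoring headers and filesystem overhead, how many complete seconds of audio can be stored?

Uncompressed byte rate = 11,025 × 4 × 2 = 88,200 bytes/s.
After 2:1 compression, effective rate ≈ 44100 bytes/s.
Capacity = 64 × 1,073,741,824 = 68,719,476,736 bytes.
68,719,476,736 / effective rate ≈ 1558264.78 s → 1,558,264 seconds.

1,558,264 seconds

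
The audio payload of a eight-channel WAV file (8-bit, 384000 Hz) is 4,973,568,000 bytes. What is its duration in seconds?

Byte rate = 384,000 × 1 × 8 = 3,072,000 bytes/s.
Duration = 4,973,568,000 / 3,072,000 = 1,619 s.

1,619 seconds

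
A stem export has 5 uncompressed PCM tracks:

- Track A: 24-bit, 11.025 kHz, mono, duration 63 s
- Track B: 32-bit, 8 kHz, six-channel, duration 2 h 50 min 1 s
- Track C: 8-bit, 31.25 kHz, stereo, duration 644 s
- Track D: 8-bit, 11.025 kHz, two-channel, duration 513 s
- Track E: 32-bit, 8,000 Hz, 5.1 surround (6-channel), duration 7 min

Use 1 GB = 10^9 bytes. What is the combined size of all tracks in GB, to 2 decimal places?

2.09 GB

Track A: 11,025 × 63 × 3 × 1 = 2,083,725 bytes.
Track B: 2 h 50 min 1 s = 10,201 s; 8,000 × 10,201 × 4 × 6 = 1,958,592,000 bytes.
Track C: 31,250 × 644 × 1 × 2 = 40,250,000 bytes.
Track D: 11,025 × 513 × 1 × 2 = 11,311,650 bytes.
Track E: 7 min = 420 s; 8,000 × 420 × 4 × 6 = 80,640,000 bytes.
Total = 2,092,877,375 bytes = 2.09 GB.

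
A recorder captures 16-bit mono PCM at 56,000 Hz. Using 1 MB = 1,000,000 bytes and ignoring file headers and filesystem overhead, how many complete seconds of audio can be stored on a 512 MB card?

4,571 seconds

Uncompressed byte rate = 56,000 × 2 × 1 = 112,000 bytes/s.
Capacity = 512 × 1,000,000 = 512,000,000 bytes.
512,000,000 / 112,000 ≈ 4571.43 s → 4,571 seconds.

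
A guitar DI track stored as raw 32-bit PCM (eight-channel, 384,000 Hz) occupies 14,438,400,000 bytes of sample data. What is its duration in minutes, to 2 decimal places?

19.58 minutes

Byte rate = 384,000 × 4 × 8 = 12,288,000 bytes/s.
Duration = 14,438,400,000 / 12,288,000 = 1,175 s.
1,175 s / 60 = 19.58 minutes.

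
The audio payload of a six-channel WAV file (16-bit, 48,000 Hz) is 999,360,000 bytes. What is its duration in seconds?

1,735 seconds

Byte rate = 48,000 × 2 × 6 = 576,000 bytes/s.
Duration = 999,360,000 / 576,000 = 1,735 s.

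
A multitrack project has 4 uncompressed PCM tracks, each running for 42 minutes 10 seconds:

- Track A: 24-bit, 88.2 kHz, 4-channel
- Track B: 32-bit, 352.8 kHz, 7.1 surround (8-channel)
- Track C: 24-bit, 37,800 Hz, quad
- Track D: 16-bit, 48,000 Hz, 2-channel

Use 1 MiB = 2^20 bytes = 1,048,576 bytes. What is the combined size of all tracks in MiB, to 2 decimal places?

31350.91 MiB

42 minutes 10 seconds = 2,530 s.
Track A: 88,200 × 2,530 × 3 × 4 = 2,677,752,000 bytes.
Track B: 352,800 × 2,530 × 4 × 8 = 28,562,688,000 bytes.
Track C: 37,800 × 2,530 × 3 × 4 = 1,147,608,000 bytes.
Track D: 48,000 × 2,530 × 2 × 2 = 485,760,000 bytes.
Total = 32,873,808,000 bytes = 31350.91 MiB.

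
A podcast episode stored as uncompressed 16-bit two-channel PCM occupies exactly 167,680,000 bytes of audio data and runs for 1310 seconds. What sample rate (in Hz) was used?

Bytes = sample_rate × seconds × bytes_per_sample × channels.
sample_rate = 167,680,000 / (1,310 × 2 × 2) = 167,680,000 / 5,240 = 32,000 Hz.

32,000 Hz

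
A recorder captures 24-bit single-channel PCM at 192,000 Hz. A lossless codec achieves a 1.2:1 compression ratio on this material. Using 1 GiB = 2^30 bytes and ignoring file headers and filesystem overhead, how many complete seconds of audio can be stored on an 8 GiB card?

17,895 seconds

Uncompressed byte rate = 192,000 × 3 × 1 = 576,000 bytes/s.
After 1.2:1 compression, effective rate ≈ 480000 bytes/s.
Capacity = 8 × 1,073,741,824 = 8,589,934,592 bytes.
8,589,934,592 / effective rate ≈ 17895.7 s → 17,895 seconds.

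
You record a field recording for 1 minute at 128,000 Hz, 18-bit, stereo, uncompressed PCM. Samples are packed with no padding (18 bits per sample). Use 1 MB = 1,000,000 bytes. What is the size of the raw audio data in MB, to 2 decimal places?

Duration = 1 minute = 60 s.
Bits = 128,000 × 60 × 18 × 2 = 276,480,000 bits = 34,560,000 bytes.
34,560,000 / 1,000,000 = 34.56 MB.

34.56 MB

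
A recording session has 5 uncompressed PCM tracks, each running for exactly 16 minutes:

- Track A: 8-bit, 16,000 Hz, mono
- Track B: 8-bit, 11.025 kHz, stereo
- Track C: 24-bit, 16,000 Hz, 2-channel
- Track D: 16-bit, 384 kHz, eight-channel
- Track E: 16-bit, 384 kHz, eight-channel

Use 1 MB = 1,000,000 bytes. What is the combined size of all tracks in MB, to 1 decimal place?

exactly 16 minutes = 960 s.
Track A: 16,000 × 960 × 1 × 1 = 15,360,000 bytes.
Track B: 11,025 × 960 × 1 × 2 = 21,168,000 bytes.
Track C: 16,000 × 960 × 3 × 2 = 92,160,000 bytes.
Track D: 384,000 × 960 × 2 × 8 = 5,898,240,000 bytes.
Track E: 384,000 × 960 × 2 × 8 = 5,898,240,000 bytes.
Total = 11,925,168,000 bytes = 11925.2 MB.

11925.2 MB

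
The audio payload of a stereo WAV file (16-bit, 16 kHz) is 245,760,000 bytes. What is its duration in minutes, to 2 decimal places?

64.00 minutes

Byte rate = 16,000 × 2 × 2 = 64,000 bytes/s.
Duration = 245,760,000 / 64,000 = 3,840 s.
3,840 s / 60 = 64.00 minutes.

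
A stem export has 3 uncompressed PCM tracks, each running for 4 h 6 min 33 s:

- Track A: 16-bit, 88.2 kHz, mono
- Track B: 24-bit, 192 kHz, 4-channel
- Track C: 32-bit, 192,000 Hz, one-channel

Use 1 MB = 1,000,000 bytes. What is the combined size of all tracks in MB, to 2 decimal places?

48053.58 MB

4 h 6 min 33 s = 14,793 s.
Track A: 88,200 × 14,793 × 2 × 1 = 2,609,485,200 bytes.
Track B: 192,000 × 14,793 × 3 × 4 = 34,083,072,000 bytes.
Track C: 192,000 × 14,793 × 4 × 1 = 11,361,024,000 bytes.
Total = 48,053,581,200 bytes = 48053.58 MB.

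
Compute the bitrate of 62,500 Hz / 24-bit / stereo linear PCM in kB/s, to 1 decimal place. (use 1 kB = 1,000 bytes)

375.0 kB/s

Bit rate = 62,500 × 24 × 2 = 3,000,000 bits/s.
3,000,000 / 8 = 375,000 B/s = 375.0 kB/s.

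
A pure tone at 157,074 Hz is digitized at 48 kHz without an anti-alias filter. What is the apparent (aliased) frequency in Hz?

Nyquist = 48,000/2 = 24,000 Hz; 157,074 Hz exceeds it.
Alias = |157,074 − 3×48,000| = |157,074 − 144,000| = 13,074 Hz.

13,074 Hz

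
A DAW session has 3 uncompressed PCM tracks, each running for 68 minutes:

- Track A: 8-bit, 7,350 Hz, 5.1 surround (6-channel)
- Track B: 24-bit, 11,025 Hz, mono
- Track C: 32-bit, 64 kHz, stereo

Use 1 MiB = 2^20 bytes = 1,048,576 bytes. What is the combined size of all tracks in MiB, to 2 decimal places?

68 minutes = 4,080 s.
Track A: 7,350 × 4,080 × 1 × 6 = 179,928,000 bytes.
Track B: 11,025 × 4,080 × 3 × 1 = 134,946,000 bytes.
Track C: 64,000 × 4,080 × 4 × 2 = 2,088,960,000 bytes.
Total = 2,403,834,000 bytes = 2292.47 MiB.

2292.47 MiB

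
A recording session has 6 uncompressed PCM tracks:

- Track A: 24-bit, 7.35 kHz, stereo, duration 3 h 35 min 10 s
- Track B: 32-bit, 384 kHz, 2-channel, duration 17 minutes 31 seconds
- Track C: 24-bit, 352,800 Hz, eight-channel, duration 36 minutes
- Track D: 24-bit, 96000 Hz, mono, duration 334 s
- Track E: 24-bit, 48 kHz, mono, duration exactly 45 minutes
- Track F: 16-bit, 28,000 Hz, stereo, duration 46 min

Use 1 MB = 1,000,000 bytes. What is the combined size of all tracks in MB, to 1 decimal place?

22881.3 MB

Track A: 3 h 35 min 10 s = 12,910 s; 7,350 × 12,910 × 3 × 2 = 569,331,000 bytes.
Track B: 17 minutes 31 seconds = 1,051 s; 384,000 × 1,051 × 4 × 2 = 3,228,672,000 bytes.
Track C: 36 minutes = 2,160 s; 352,800 × 2,160 × 3 × 8 = 18,289,152,000 bytes.
Track D: 96,000 × 334 × 3 × 1 = 96,192,000 bytes.
Track E: exactly 45 minutes = 2,700 s; 48,000 × 2,700 × 3 × 1 = 388,800,000 bytes.
Track F: 46 min = 2,760 s; 28,000 × 2,760 × 2 × 2 = 309,120,000 bytes.
Total = 22,881,267,000 bytes = 22881.3 MB.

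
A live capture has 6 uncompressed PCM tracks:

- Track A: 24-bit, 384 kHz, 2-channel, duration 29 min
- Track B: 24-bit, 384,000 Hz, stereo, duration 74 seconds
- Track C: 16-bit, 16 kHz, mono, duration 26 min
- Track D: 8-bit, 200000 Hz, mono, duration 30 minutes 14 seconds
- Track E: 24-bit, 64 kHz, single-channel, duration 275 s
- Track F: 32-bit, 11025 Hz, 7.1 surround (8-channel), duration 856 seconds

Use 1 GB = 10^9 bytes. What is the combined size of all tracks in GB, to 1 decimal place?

4.9 GB

Track A: 29 min = 1,740 s; 384,000 × 1,740 × 3 × 2 = 4,008,960,000 bytes.
Track B: 384,000 × 74 × 3 × 2 = 170,496,000 bytes.
Track C: 26 min = 1,560 s; 16,000 × 1,560 × 2 × 1 = 49,920,000 bytes.
Track D: 30 minutes 14 seconds = 1,814 s; 200,000 × 1,814 × 1 × 1 = 362,800,000 bytes.
Track E: 64,000 × 275 × 3 × 1 = 52,800,000 bytes.
Track F: 11,025 × 856 × 4 × 8 = 301,996,800 bytes.
Total = 4,946,972,800 bytes = 4.9 GB.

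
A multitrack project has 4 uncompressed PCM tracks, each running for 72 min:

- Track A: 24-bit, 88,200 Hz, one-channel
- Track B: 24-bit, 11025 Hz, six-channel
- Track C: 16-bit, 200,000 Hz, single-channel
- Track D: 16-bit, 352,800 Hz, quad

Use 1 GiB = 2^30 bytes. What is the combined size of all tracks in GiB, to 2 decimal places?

14.83 GiB

72 min = 4,320 s.
Track A: 88,200 × 4,320 × 3 × 1 = 1,143,072,000 bytes.
Track B: 11,025 × 4,320 × 3 × 6 = 857,304,000 bytes.
Track C: 200,000 × 4,320 × 2 × 1 = 1,728,000,000 bytes.
Track D: 352,800 × 4,320 × 2 × 4 = 12,192,768,000 bytes.
Total = 15,921,144,000 bytes = 14.83 GiB.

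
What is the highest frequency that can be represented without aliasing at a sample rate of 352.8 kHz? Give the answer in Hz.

176,400 Hz

Nyquist frequency = sample rate / 2 = 352,800 / 2 = 176,400 Hz.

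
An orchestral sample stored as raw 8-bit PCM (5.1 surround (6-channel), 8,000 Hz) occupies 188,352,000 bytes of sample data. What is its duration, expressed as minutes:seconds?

Byte rate = 8,000 × 1 × 6 = 48,000 bytes/s.
Duration = 188,352,000 / 48,000 = 3,924 s.
3,924 s = 65:24.

65:24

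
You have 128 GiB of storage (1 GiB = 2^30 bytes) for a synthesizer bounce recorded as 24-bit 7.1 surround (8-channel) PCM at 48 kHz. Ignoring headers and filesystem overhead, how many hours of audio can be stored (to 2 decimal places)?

Uncompressed byte rate = 48,000 × 3 × 8 = 1,152,000 bytes/s.
Capacity = 128 × 1,073,741,824 = 137,438,953,472 bytes.
137,438,953,472 / 1,152,000 ≈ 119304.65 s → 33.14 hours.

33.14 hours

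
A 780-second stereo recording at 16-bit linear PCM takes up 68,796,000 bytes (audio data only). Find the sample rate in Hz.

Bytes = sample_rate × seconds × bytes_per_sample × channels.
sample_rate = 68,796,000 / (780 × 2 × 2) = 68,796,000 / 3,120 = 22,050 Hz.

22,050 Hz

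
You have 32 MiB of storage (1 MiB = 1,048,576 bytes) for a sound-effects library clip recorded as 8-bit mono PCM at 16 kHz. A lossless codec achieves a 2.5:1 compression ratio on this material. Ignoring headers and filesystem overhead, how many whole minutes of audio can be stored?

Uncompressed byte rate = 16,000 × 1 × 1 = 16,000 bytes/s.
After 2.5:1 compression, effective rate ≈ 6400 bytes/s.
Capacity = 32 × 1,048,576 = 33,554,432 bytes.
33,554,432 / effective rate ≈ 5242.88 s → 87 minutes.

87 minutes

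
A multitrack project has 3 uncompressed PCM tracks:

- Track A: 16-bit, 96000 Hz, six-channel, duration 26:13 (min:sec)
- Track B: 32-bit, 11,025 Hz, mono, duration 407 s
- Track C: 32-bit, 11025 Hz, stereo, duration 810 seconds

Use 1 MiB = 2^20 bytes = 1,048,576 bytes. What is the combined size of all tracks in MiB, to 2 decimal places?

1813.40 MiB

Track A: 26:13 (min:sec) = 1,573 s; 96,000 × 1,573 × 2 × 6 = 1,812,096,000 bytes.
Track B: 11,025 × 407 × 4 × 1 = 17,948,700 bytes.
Track C: 11,025 × 810 × 4 × 2 = 71,442,000 bytes.
Total = 1,901,486,700 bytes = 1813.40 MiB.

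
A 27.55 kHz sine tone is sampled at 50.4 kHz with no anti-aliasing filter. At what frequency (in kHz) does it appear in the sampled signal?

Nyquist = 50,400/2 = 25,200 Hz; 27,550 Hz exceeds it.
Alias = |27,550 − 1×50,400| = |27,550 − 50,400| = 22,850 Hz = 22.85 kHz.

22.85 kHz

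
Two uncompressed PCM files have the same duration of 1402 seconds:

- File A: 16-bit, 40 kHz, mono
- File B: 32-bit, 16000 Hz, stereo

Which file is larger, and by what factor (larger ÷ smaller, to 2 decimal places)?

File A: 40,000 × 2 × 1 = 80,000 bytes/s.
File B: 16,000 × 4 × 2 = 128,000 bytes/s.
File B is larger; ratio = 179,456,000 / 112,160,000 = 1.60.

File B, by a factor of 1.60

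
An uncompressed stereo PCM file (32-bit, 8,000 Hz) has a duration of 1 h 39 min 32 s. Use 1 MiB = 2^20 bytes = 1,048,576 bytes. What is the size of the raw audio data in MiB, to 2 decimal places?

Duration = 1 h 39 min 32 s = 5,972 s.
Bytes = 8,000 samples/s × 5,972 s × 4 bytes/sample × 2 ch = 382,208,000 bytes.
382,208,000 / 1,048,576 = 364.50 MiB.

364.50 MiB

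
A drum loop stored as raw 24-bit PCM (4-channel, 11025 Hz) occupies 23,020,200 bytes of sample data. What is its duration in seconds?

174 seconds

Byte rate = 11,025 × 3 × 4 = 132,300 bytes/s.
Duration = 23,020,200 / 132,300 = 174 s.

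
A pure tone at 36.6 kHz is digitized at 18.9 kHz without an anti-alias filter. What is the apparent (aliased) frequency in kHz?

Nyquist = 18,900/2 = 9,450 Hz; 36,600 Hz exceeds it.
Alias = |36,600 − 2×18,900| = |36,600 − 37,800| = 1,200 Hz = 1.2 kHz.

1.2 kHz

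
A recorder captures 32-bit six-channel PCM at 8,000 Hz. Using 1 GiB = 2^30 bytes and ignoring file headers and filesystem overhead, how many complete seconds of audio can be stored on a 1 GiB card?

Uncompressed byte rate = 8,000 × 4 × 6 = 192,000 bytes/s.
Capacity = 1 × 1,073,741,824 = 1,073,741,824 bytes.
1,073,741,824 / 192,000 ≈ 5592.41 s → 5,592 seconds.

5,592 seconds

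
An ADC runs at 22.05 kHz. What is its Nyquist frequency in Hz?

11,025 Hz

Nyquist frequency = sample rate / 2 = 22,050 / 2 = 11,025 Hz.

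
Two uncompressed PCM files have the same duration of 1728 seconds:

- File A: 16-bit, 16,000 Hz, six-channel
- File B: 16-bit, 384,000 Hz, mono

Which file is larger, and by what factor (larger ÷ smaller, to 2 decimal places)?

File A: 16,000 × 2 × 6 = 192,000 bytes/s.
File B: 384,000 × 2 × 1 = 768,000 bytes/s.
File B is larger; ratio = 1,327,104,000 / 331,776,000 = 4.00.

File B, by a factor of 4.00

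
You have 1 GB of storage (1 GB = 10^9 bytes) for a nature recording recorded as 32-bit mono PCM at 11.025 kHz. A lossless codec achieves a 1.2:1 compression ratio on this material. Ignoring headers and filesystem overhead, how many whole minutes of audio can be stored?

Uncompressed byte rate = 11,025 × 4 × 1 = 44,100 bytes/s.
After 1.2:1 compression, effective rate ≈ 36750 bytes/s.
Capacity = 1 × 1,000,000,000 = 1,000,000,000 bytes.
1,000,000,000 / effective rate ≈ 27210.88 s → 453 minutes.

453 minutes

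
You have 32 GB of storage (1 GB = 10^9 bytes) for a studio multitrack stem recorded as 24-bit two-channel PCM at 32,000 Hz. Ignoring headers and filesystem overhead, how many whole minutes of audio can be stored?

2,777 minutes

Uncompressed byte rate = 32,000 × 3 × 2 = 192,000 bytes/s.
Capacity = 32 × 1,000,000,000 = 32,000,000,000 bytes.
32,000,000,000 / 192,000 ≈ 166666.67 s → 2,777 minutes.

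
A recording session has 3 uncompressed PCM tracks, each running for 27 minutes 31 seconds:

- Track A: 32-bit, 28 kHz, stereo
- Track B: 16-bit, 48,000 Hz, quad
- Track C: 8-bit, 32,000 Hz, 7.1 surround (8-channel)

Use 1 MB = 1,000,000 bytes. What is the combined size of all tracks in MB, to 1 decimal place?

1426.5 MB

27 minutes 31 seconds = 1,651 s.
Track A: 28,000 × 1,651 × 4 × 2 = 369,824,000 bytes.
Track B: 48,000 × 1,651 × 2 × 4 = 633,984,000 bytes.
Track C: 32,000 × 1,651 × 1 × 8 = 422,656,000 bytes.
Total = 1,426,464,000 bytes = 1426.5 MB.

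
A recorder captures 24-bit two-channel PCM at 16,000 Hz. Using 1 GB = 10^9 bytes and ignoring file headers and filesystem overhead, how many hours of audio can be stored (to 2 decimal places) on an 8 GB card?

Uncompressed byte rate = 16,000 × 3 × 2 = 96,000 bytes/s.
Capacity = 8 × 1,000,000,000 = 8,000,000,000 bytes.
8,000,000,000 / 96,000 ≈ 83333.33 s → 23.15 hours.

23.15 hours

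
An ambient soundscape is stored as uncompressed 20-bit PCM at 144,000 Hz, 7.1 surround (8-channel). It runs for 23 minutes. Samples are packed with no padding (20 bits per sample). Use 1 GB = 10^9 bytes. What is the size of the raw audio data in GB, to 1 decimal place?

Duration = 23 minutes = 1,380 s.
Bits = 144,000 × 1,380 × 20 × 8 = 31,795,200,000 bits = 3,974,400,000 bytes.
3,974,400,000 / 1,000,000,000 = 4.0 GB.

4.0 GB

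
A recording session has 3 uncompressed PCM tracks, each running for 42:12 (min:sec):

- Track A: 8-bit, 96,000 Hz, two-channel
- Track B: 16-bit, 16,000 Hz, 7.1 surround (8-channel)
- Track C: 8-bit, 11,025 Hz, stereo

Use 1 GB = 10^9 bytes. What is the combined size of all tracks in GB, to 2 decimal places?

42:12 (min:sec) = 2,532 s.
Track A: 96,000 × 2,532 × 1 × 2 = 486,144,000 bytes.
Track B: 16,000 × 2,532 × 2 × 8 = 648,192,000 bytes.
Track C: 11,025 × 2,532 × 1 × 2 = 55,830,600 bytes.
Total = 1,190,166,600 bytes = 1.19 GB.

1.19 GB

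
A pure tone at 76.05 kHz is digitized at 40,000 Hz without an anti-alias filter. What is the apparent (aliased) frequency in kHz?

3.95 kHz

Nyquist = 40,000/2 = 20,000 Hz; 76,050 Hz exceeds it.
Alias = |76,050 − 2×40,000| = |76,050 − 80,000| = 3,950 Hz = 3.95 kHz.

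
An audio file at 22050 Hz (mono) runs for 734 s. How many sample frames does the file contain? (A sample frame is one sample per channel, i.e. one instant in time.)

16,184,700 sample frames

22,050 samples/s × 734 s = 16,184,700 frames.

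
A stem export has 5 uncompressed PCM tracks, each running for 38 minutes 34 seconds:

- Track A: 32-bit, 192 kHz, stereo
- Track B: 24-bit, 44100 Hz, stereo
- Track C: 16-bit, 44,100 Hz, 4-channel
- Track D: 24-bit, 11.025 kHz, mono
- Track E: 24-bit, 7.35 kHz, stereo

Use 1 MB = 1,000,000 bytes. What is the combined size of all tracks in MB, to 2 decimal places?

5161.55 MB

38 minutes 34 seconds = 2,314 s.
Track A: 192,000 × 2,314 × 4 × 2 = 3,554,304,000 bytes.
Track B: 44,100 × 2,314 × 3 × 2 = 612,284,400 bytes.
Track C: 44,100 × 2,314 × 2 × 4 = 816,379,200 bytes.
Track D: 11,025 × 2,314 × 3 × 1 = 76,535,550 bytes.
Track E: 7,350 × 2,314 × 3 × 2 = 102,047,400 bytes.
Total = 5,161,550,550 bytes = 5161.55 MB.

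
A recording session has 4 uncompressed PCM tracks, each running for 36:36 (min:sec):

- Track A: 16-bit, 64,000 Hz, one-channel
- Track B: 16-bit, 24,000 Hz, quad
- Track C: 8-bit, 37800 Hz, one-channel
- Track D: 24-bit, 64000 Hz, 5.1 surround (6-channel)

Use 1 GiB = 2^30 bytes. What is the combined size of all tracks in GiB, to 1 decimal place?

3.1 GiB

36:36 (min:sec) = 2,196 s.
Track A: 64,000 × 2,196 × 2 × 1 = 281,088,000 bytes.
Track B: 24,000 × 2,196 × 2 × 4 = 421,632,000 bytes.
Track C: 37,800 × 2,196 × 1 × 1 = 83,008,800 bytes.
Track D: 64,000 × 2,196 × 3 × 6 = 2,529,792,000 bytes.
Total = 3,315,520,800 bytes = 3.1 GiB.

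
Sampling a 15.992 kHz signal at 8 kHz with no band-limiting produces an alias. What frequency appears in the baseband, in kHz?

0.008 kHz

Nyquist = 8,000/2 = 4,000 Hz; 15,992 Hz exceeds it.
Alias = |15,992 − 2×8,000| = |15,992 − 16,000| = 8 Hz = 0.008 kHz.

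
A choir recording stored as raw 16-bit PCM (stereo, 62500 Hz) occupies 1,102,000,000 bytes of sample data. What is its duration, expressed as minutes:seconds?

Byte rate = 62,500 × 2 × 2 = 250,000 bytes/s.
Duration = 1,102,000,000 / 250,000 = 4,408 s.
4,408 s = 73:28.

73:28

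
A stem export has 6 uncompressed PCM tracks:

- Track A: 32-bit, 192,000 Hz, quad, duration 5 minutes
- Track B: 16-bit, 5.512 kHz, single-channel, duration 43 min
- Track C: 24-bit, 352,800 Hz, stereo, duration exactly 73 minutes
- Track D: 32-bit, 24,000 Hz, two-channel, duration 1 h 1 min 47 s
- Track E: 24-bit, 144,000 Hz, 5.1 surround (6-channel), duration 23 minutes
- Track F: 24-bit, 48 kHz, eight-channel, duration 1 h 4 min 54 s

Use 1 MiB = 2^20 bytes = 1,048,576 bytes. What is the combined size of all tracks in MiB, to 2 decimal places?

Track A: 5 minutes = 300 s; 192,000 × 300 × 4 × 4 = 921,600,000 bytes.
Track B: 43 min = 2,580 s; 5,512 × 2,580 × 2 × 1 = 28,441,920 bytes.
Track C: exactly 73 minutes = 4,380 s; 352,800 × 4,380 × 3 × 2 = 9,271,584,000 bytes.
Track D: 1 h 1 min 47 s = 3,707 s; 24,000 × 3,707 × 4 × 2 = 711,744,000 bytes.
Track E: 23 minutes = 1,380 s; 144,000 × 1,380 × 3 × 6 = 3,576,960,000 bytes.
Track F: 1 h 4 min 54 s = 3,894 s; 48,000 × 3,894 × 3 × 8 = 4,485,888,000 bytes.
Total = 18,996,217,920 bytes = 18116.21 MiB.

18116.21 MiB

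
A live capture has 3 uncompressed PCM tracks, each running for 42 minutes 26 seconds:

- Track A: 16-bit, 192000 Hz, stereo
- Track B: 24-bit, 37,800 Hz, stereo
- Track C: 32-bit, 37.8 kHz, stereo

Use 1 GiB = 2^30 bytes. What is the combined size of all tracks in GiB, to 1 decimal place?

42 minutes 26 seconds = 2,546 s.
Track A: 192,000 × 2,546 × 2 × 2 = 1,955,328,000 bytes.
Track B: 37,800 × 2,546 × 3 × 2 = 577,432,800 bytes.
Track C: 37,800 × 2,546 × 4 × 2 = 769,910,400 bytes.
Total = 3,302,671,200 bytes = 3.1 GiB.

3.1 GiB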